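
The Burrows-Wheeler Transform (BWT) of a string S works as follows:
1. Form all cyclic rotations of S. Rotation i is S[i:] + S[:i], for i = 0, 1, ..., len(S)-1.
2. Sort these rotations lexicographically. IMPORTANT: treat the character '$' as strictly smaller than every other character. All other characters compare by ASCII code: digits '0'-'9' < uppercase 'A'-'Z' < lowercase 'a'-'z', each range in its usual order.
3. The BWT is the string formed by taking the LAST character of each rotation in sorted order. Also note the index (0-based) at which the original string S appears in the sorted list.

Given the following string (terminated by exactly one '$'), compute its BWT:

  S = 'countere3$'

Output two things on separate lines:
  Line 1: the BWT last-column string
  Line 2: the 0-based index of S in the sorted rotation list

All 10 rotations (rotation i = S[i:]+S[:i]):
  rot[0] = countere3$
  rot[1] = ountere3$c
  rot[2] = untere3$co
  rot[3] = ntere3$cou
  rot[4] = tere3$coun
  rot[5] = ere3$count
  rot[6] = re3$counte
  rot[7] = e3$counter
  rot[8] = 3$countere
  rot[9] = $countere3
Sorted (with $ < everything):
  sorted[0] = $countere3  (last char: '3')
  sorted[1] = 3$countere  (last char: 'e')
  sorted[2] = countere3$  (last char: '$')
  sorted[3] = e3$counter  (last char: 'r')
  sorted[4] = ere3$count  (last char: 't')
  sorted[5] = ntere3$cou  (last char: 'u')
  sorted[6] = ountere3$c  (last char: 'c')
  sorted[7] = re3$counte  (last char: 'e')
  sorted[8] = tere3$coun  (last char: 'n')
  sorted[9] = untere3$co  (last char: 'o')
Last column: 3e$rtuceno
Original string S is at sorted index 2

Answer: 3e$rtuceno
2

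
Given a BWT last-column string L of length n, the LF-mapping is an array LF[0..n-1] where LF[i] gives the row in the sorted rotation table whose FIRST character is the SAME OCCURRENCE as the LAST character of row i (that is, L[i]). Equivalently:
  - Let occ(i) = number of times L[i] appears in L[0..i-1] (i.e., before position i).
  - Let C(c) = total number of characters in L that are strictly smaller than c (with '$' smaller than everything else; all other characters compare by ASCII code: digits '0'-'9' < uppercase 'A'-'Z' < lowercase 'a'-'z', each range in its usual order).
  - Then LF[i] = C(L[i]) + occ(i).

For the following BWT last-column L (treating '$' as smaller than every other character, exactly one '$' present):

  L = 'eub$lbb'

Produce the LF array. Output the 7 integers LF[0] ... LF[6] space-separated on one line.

Char counts: '$':1, 'b':3, 'e':1, 'l':1, 'u':1
C (first-col start): C('$')=0, C('b')=1, C('e')=4, C('l')=5, C('u')=6
L[0]='e': occ=0, LF[0]=C('e')+0=4+0=4
L[1]='u': occ=0, LF[1]=C('u')+0=6+0=6
L[2]='b': occ=0, LF[2]=C('b')+0=1+0=1
L[3]='$': occ=0, LF[3]=C('$')+0=0+0=0
L[4]='l': occ=0, LF[4]=C('l')+0=5+0=5
L[5]='b': occ=1, LF[5]=C('b')+1=1+1=2
L[6]='b': occ=2, LF[6]=C('b')+2=1+2=3

Answer: 4 6 1 0 5 2 3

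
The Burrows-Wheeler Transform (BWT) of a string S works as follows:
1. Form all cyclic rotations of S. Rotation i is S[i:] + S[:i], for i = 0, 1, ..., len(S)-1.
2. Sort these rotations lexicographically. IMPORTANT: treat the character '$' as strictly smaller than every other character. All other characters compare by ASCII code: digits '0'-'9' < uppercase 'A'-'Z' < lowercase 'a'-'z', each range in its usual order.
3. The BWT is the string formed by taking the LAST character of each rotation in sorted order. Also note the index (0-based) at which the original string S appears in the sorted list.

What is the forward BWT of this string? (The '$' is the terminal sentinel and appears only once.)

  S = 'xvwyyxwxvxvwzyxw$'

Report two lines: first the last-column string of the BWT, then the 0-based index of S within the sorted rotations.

All 17 rotations (rotation i = S[i:]+S[:i]):
  rot[0] = xvwyyxwxvxvwzyxw$
  rot[1] = vwyyxwxvxvwzyxw$x
  rot[2] = wyyxwxvxvwzyxw$xv
  rot[3] = yyxwxvxvwzyxw$xvw
  rot[4] = yxwxvxvwzyxw$xvwy
  rot[5] = xwxvxvwzyxw$xvwyy
  rot[6] = wxvxvwzyxw$xvwyyx
  rot[7] = xvxvwzyxw$xvwyyxw
  rot[8] = vxvwzyxw$xvwyyxwx
  rot[9] = xvwzyxw$xvwyyxwxv
  rot[10] = vwzyxw$xvwyyxwxvx
  rot[11] = wzyxw$xvwyyxwxvxv
  rot[12] = zyxw$xvwyyxwxvxvw
  rot[13] = yxw$xvwyyxwxvxvwz
  rot[14] = xw$xvwyyxwxvxvwzy
  rot[15] = w$xvwyyxwxvxvwzyx
  rot[16] = $xvwyyxwxvxvwzyxw
Sorted (with $ < everything):
  sorted[0] = $xvwyyxwxvxvwzyxw  (last char: 'w')
  sorted[1] = vwyyxwxvxvwzyxw$x  (last char: 'x')
  sorted[2] = vwzyxw$xvwyyxwxvx  (last char: 'x')
  sorted[3] = vxvwzyxw$xvwyyxwx  (last char: 'x')
  sorted[4] = w$xvwyyxwxvxvwzyx  (last char: 'x')
  sorted[5] = wxvxvwzyxw$xvwyyx  (last char: 'x')
  sorted[6] = wyyxwxvxvwzyxw$xv  (last char: 'v')
  sorted[7] = wzyxw$xvwyyxwxvxv  (last char: 'v')
  sorted[8] = xvwyyxwxvxvwzyxw$  (last char: '$')
  sorted[9] = xvwzyxw$xvwyyxwxv  (last char: 'v')
  sorted[10] = xvxvwzyxw$xvwyyxw  (last char: 'w')
  sorted[11] = xw$xvwyyxwxvxvwzy  (last char: 'y')
  sorted[12] = xwxvxvwzyxw$xvwyy  (last char: 'y')
  sorted[13] = yxw$xvwyyxwxvxvwz  (last char: 'z')
  sorted[14] = yxwxvxvwzyxw$xvwy  (last char: 'y')
  sorted[15] = yyxwxvxvwzyxw$xvw  (last char: 'w')
  sorted[16] = zyxw$xvwyyxwxvxvw  (last char: 'w')
Last column: wxxxxxvv$vwyyzyww
Original string S is at sorted index 8

Answer: wxxxxxvv$vwyyzyww
8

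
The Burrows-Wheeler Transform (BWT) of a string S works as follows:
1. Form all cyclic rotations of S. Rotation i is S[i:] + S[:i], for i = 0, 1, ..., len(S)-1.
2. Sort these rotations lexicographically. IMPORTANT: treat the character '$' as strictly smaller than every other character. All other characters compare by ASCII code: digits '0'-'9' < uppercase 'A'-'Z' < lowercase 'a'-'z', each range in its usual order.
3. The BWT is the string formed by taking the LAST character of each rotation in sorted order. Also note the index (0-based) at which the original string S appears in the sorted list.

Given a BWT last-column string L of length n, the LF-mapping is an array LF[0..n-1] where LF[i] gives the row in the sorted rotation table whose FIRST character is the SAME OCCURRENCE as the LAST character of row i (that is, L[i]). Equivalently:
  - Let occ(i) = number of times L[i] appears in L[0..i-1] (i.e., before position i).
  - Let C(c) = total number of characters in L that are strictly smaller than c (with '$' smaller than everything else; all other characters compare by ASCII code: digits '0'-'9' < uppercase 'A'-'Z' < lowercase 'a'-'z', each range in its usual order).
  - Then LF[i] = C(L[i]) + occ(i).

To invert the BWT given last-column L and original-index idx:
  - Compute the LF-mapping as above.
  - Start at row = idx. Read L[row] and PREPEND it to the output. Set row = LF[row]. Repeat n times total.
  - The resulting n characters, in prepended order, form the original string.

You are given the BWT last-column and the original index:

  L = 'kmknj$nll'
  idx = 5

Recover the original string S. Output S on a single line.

LF mapping: 2 6 3 7 1 0 8 4 5
Walk LF starting at row 5, prepending L[row]:
  step 1: row=5, L[5]='$', prepend. Next row=LF[5]=0
  step 2: row=0, L[0]='k', prepend. Next row=LF[0]=2
  step 3: row=2, L[2]='k', prepend. Next row=LF[2]=3
  step 4: row=3, L[3]='n', prepend. Next row=LF[3]=7
  step 5: row=7, L[7]='l', prepend. Next row=LF[7]=4
  step 6: row=4, L[4]='j', prepend. Next row=LF[4]=1
  step 7: row=1, L[1]='m', prepend. Next row=LF[1]=6
  step 8: row=6, L[6]='n', prepend. Next row=LF[6]=8
  step 9: row=8, L[8]='l', prepend. Next row=LF[8]=5
Reversed output: lnmjlnkk$

Answer: lnmjlnkk$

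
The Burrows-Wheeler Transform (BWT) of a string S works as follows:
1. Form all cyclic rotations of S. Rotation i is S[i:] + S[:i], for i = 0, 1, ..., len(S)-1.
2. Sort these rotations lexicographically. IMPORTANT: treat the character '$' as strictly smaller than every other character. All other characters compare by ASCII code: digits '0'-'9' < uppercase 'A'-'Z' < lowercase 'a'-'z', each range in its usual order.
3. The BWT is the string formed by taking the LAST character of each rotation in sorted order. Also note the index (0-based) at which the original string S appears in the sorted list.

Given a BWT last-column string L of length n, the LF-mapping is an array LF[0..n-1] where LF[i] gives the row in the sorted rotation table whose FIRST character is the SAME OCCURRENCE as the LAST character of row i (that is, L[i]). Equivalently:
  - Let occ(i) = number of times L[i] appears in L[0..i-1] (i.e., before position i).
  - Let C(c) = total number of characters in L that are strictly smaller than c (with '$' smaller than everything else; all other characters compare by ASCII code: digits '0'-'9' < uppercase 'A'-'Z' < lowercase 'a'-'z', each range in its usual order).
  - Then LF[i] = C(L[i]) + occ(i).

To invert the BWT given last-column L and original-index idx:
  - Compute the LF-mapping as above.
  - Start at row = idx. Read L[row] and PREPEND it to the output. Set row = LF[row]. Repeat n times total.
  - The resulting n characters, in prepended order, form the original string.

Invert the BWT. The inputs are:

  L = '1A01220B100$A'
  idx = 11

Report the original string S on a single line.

LF mapping: 5 10 1 6 8 9 2 12 7 3 4 0 11
Walk LF starting at row 11, prepending L[row]:
  step 1: row=11, L[11]='$', prepend. Next row=LF[11]=0
  step 2: row=0, L[0]='1', prepend. Next row=LF[0]=5
  step 3: row=5, L[5]='2', prepend. Next row=LF[5]=9
  step 4: row=9, L[9]='0', prepend. Next row=LF[9]=3
  step 5: row=3, L[3]='1', prepend. Next row=LF[3]=6
  step 6: row=6, L[6]='0', prepend. Next row=LF[6]=2
  step 7: row=2, L[2]='0', prepend. Next row=LF[2]=1
  step 8: row=1, L[1]='A', prepend. Next row=LF[1]=10
  step 9: row=10, L[10]='0', prepend. Next row=LF[10]=4
  step 10: row=4, L[4]='2', prepend. Next row=LF[4]=8
  step 11: row=8, L[8]='1', prepend. Next row=LF[8]=7
  step 12: row=7, L[7]='B', prepend. Next row=LF[7]=12
  step 13: row=12, L[12]='A', prepend. Next row=LF[12]=11
Reversed output: AB120A001021$

Answer: AB120A001021$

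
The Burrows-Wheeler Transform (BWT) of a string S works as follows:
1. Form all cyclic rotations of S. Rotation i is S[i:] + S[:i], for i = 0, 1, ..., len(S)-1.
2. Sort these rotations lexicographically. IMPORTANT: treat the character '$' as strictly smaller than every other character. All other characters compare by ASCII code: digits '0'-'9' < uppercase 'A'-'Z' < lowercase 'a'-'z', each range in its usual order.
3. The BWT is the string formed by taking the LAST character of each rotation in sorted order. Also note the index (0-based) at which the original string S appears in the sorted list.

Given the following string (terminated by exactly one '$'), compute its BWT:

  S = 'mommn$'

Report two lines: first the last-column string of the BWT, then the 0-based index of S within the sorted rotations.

All 6 rotations (rotation i = S[i:]+S[:i]):
  rot[0] = mommn$
  rot[1] = ommn$m
  rot[2] = mmn$mo
  rot[3] = mn$mom
  rot[4] = n$momm
  rot[5] = $mommn
Sorted (with $ < everything):
  sorted[0] = $mommn  (last char: 'n')
  sorted[1] = mmn$mo  (last char: 'o')
  sorted[2] = mn$mom  (last char: 'm')
  sorted[3] = mommn$  (last char: '$')
  sorted[4] = n$momm  (last char: 'm')
  sorted[5] = ommn$m  (last char: 'm')
Last column: nom$mm
Original string S is at sorted index 3

Answer: nom$mm
3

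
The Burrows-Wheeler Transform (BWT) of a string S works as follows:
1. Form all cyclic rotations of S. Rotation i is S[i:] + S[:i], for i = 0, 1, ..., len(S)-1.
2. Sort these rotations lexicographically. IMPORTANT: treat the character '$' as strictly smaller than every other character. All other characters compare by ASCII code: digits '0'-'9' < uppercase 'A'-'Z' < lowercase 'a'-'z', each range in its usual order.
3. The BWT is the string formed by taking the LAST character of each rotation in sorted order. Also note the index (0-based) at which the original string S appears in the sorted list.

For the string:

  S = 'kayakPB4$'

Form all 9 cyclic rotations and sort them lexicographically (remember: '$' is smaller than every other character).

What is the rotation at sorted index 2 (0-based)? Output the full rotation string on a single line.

Answer: B4$kayakP

Derivation:
All 9 rotations (rotation i = S[i:]+S[:i]):
  rot[0] = kayakPB4$
  rot[1] = ayakPB4$k
  rot[2] = yakPB4$ka
  rot[3] = akPB4$kay
  rot[4] = kPB4$kaya
  rot[5] = PB4$kayak
  rot[6] = B4$kayakP
  rot[7] = 4$kayakPB
  rot[8] = $kayakPB4
Sorted (with $ < everything):
  sorted[0] = $kayakPB4
  sorted[1] = 4$kayakPB
  sorted[2] = B4$kayakP
  sorted[3] = PB4$kayak
  sorted[4] = akPB4$kay
  sorted[5] = ayakPB4$k
  sorted[6] = kPB4$kaya
  sorted[7] = kayakPB4$
  sorted[8] = yakPB4$ka
sorted[2] = B4$kayakP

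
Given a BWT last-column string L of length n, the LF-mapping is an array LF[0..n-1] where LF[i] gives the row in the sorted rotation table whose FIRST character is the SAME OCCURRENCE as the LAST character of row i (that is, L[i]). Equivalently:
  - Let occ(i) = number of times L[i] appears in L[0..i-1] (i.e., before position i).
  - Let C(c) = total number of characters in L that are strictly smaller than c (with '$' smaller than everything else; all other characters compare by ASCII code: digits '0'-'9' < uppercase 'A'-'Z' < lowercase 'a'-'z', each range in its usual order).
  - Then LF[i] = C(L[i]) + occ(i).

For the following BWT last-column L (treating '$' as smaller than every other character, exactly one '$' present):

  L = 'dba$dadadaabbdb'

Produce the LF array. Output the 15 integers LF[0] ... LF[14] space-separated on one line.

Answer: 10 6 1 0 11 2 12 3 13 4 5 7 8 14 9

Derivation:
Char counts: '$':1, 'a':5, 'b':4, 'd':5
C (first-col start): C('$')=0, C('a')=1, C('b')=6, C('d')=10
L[0]='d': occ=0, LF[0]=C('d')+0=10+0=10
L[1]='b': occ=0, LF[1]=C('b')+0=6+0=6
L[2]='a': occ=0, LF[2]=C('a')+0=1+0=1
L[3]='$': occ=0, LF[3]=C('$')+0=0+0=0
L[4]='d': occ=1, LF[4]=C('d')+1=10+1=11
L[5]='a': occ=1, LF[5]=C('a')+1=1+1=2
L[6]='d': occ=2, LF[6]=C('d')+2=10+2=12
L[7]='a': occ=2, LF[7]=C('a')+2=1+2=3
L[8]='d': occ=3, LF[8]=C('d')+3=10+3=13
L[9]='a': occ=3, LF[9]=C('a')+3=1+3=4
L[10]='a': occ=4, LF[10]=C('a')+4=1+4=5
L[11]='b': occ=1, LF[11]=C('b')+1=6+1=7
L[12]='b': occ=2, LF[12]=C('b')+2=6+2=8
L[13]='d': occ=4, LF[13]=C('d')+4=10+4=14
L[14]='b': occ=3, LF[14]=C('b')+3=6+3=9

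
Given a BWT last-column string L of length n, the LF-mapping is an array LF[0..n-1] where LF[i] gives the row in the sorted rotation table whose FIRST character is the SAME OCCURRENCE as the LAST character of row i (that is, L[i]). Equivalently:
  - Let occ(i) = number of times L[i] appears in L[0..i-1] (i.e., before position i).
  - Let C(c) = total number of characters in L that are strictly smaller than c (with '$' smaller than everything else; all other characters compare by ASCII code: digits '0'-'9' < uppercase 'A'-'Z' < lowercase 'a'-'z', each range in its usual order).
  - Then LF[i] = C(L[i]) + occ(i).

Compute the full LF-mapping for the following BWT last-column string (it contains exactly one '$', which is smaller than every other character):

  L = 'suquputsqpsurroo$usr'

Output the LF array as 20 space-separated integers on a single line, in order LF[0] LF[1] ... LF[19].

Char counts: '$':1, 'o':2, 'p':2, 'q':2, 'r':3, 's':4, 't':1, 'u':5
C (first-col start): C('$')=0, C('o')=1, C('p')=3, C('q')=5, C('r')=7, C('s')=10, C('t')=14, C('u')=15
L[0]='s': occ=0, LF[0]=C('s')+0=10+0=10
L[1]='u': occ=0, LF[1]=C('u')+0=15+0=15
L[2]='q': occ=0, LF[2]=C('q')+0=5+0=5
L[3]='u': occ=1, LF[3]=C('u')+1=15+1=16
L[4]='p': occ=0, LF[4]=C('p')+0=3+0=3
L[5]='u': occ=2, LF[5]=C('u')+2=15+2=17
L[6]='t': occ=0, LF[6]=C('t')+0=14+0=14
L[7]='s': occ=1, LF[7]=C('s')+1=10+1=11
L[8]='q': occ=1, LF[8]=C('q')+1=5+1=6
L[9]='p': occ=1, LF[9]=C('p')+1=3+1=4
L[10]='s': occ=2, LF[10]=C('s')+2=10+2=12
L[11]='u': occ=3, LF[11]=C('u')+3=15+3=18
L[12]='r': occ=0, LF[12]=C('r')+0=7+0=7
L[13]='r': occ=1, LF[13]=C('r')+1=7+1=8
L[14]='o': occ=0, LF[14]=C('o')+0=1+0=1
L[15]='o': occ=1, LF[15]=C('o')+1=1+1=2
L[16]='$': occ=0, LF[16]=C('$')+0=0+0=0
L[17]='u': occ=4, LF[17]=C('u')+4=15+4=19
L[18]='s': occ=3, LF[18]=C('s')+3=10+3=13
L[19]='r': occ=2, LF[19]=C('r')+2=7+2=9

Answer: 10 15 5 16 3 17 14 11 6 4 12 18 7 8 1 2 0 19 13 9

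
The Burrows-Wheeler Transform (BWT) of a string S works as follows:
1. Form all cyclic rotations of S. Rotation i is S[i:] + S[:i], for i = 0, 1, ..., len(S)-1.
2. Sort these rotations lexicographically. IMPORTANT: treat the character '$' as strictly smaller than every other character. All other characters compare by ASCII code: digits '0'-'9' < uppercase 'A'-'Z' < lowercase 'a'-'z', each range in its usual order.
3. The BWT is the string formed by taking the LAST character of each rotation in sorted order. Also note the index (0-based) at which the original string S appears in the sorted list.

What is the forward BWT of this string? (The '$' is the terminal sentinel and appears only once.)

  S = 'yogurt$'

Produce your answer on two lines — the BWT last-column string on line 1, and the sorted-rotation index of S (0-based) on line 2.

Answer: toyurg$
6

Derivation:
All 7 rotations (rotation i = S[i:]+S[:i]):
  rot[0] = yogurt$
  rot[1] = ogurt$y
  rot[2] = gurt$yo
  rot[3] = urt$yog
  rot[4] = rt$yogu
  rot[5] = t$yogur
  rot[6] = $yogurt
Sorted (with $ < everything):
  sorted[0] = $yogurt  (last char: 't')
  sorted[1] = gurt$yo  (last char: 'o')
  sorted[2] = ogurt$y  (last char: 'y')
  sorted[3] = rt$yogu  (last char: 'u')
  sorted[4] = t$yogur  (last char: 'r')
  sorted[5] = urt$yog  (last char: 'g')
  sorted[6] = yogurt$  (last char: '$')
Last column: toyurg$
Original string S is at sorted index 6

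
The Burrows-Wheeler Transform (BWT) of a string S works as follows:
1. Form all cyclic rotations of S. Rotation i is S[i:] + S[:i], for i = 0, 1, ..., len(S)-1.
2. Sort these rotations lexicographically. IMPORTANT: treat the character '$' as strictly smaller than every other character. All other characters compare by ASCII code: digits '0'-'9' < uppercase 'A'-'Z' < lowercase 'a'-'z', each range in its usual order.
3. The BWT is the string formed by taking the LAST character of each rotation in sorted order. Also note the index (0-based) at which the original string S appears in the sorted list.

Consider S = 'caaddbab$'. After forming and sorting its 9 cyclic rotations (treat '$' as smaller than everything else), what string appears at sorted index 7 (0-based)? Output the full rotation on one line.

Answer: dbab$caad

Derivation:
All 9 rotations (rotation i = S[i:]+S[:i]):
  rot[0] = caaddbab$
  rot[1] = aaddbab$c
  rot[2] = addbab$ca
  rot[3] = ddbab$caa
  rot[4] = dbab$caad
  rot[5] = bab$caadd
  rot[6] = ab$caaddb
  rot[7] = b$caaddba
  rot[8] = $caaddbab
Sorted (with $ < everything):
  sorted[0] = $caaddbab
  sorted[1] = aaddbab$c
  sorted[2] = ab$caaddb
  sorted[3] = addbab$ca
  sorted[4] = b$caaddba
  sorted[5] = bab$caadd
  sorted[6] = caaddbab$
  sorted[7] = dbab$caad
  sorted[8] = ddbab$caa
sorted[7] = dbab$caad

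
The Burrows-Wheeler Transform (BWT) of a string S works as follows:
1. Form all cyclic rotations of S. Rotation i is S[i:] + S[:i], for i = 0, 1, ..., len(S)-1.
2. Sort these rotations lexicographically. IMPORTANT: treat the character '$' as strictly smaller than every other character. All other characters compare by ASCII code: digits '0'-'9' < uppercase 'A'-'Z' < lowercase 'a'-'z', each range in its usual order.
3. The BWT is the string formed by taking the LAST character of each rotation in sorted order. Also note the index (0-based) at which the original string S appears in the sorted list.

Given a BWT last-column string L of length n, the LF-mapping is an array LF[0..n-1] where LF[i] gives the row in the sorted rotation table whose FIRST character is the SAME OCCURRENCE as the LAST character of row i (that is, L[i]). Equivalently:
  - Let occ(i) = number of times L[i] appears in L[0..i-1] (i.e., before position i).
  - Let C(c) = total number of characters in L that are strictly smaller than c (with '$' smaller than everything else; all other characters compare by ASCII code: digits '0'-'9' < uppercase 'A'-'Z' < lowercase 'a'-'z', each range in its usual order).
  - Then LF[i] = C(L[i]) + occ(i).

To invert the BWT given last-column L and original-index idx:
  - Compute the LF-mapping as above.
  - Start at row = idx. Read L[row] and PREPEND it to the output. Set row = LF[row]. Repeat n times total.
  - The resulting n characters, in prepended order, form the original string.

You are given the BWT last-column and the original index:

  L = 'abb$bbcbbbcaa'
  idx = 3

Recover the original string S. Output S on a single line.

Answer: acbbbbbacbba$

Derivation:
LF mapping: 1 4 5 0 6 7 11 8 9 10 12 2 3
Walk LF starting at row 3, prepending L[row]:
  step 1: row=3, L[3]='$', prepend. Next row=LF[3]=0
  step 2: row=0, L[0]='a', prepend. Next row=LF[0]=1
  step 3: row=1, L[1]='b', prepend. Next row=LF[1]=4
  step 4: row=4, L[4]='b', prepend. Next row=LF[4]=6
  step 5: row=6, L[6]='c', prepend. Next row=LF[6]=11
  step 6: row=11, L[11]='a', prepend. Next row=LF[11]=2
  step 7: row=2, L[2]='b', prepend. Next row=LF[2]=5
  step 8: row=5, L[5]='b', prepend. Next row=LF[5]=7
  step 9: row=7, L[7]='b', prepend. Next row=LF[7]=8
  step 10: row=8, L[8]='b', prepend. Next row=LF[8]=9
  step 11: row=9, L[9]='b', prepend. Next row=LF[9]=10
  step 12: row=10, L[10]='c', prepend. Next row=LF[10]=12
  step 13: row=12, L[12]='a', prepend. Next row=LF[12]=3
Reversed output: acbbbbbacbba$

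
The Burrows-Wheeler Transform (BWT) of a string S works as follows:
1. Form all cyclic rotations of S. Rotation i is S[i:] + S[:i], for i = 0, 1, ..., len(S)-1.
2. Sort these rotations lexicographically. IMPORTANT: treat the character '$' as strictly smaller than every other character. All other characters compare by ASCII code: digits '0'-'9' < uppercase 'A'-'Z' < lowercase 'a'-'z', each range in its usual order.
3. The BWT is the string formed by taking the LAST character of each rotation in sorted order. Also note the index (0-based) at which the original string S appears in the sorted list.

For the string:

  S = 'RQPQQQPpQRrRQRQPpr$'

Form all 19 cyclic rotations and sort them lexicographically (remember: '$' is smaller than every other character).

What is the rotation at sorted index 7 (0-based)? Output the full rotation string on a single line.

All 19 rotations (rotation i = S[i:]+S[:i]):
  rot[0] = RQPQQQPpQRrRQRQPpr$
  rot[1] = QPQQQPpQRrRQRQPpr$R
  rot[2] = PQQQPpQRrRQRQPpr$RQ
  rot[3] = QQQPpQRrRQRQPpr$RQP
  rot[4] = QQPpQRrRQRQPpr$RQPQ
  rot[5] = QPpQRrRQRQPpr$RQPQQ
  rot[6] = PpQRrRQRQPpr$RQPQQQ
  rot[7] = pQRrRQRQPpr$RQPQQQP
  rot[8] = QRrRQRQPpr$RQPQQQPp
  rot[9] = RrRQRQPpr$RQPQQQPpQ
  rot[10] = rRQRQPpr$RQPQQQPpQR
  rot[11] = RQRQPpr$RQPQQQPpQRr
  rot[12] = QRQPpr$RQPQQQPpQRrR
  rot[13] = RQPpr$RQPQQQPpQRrRQ
  rot[14] = QPpr$RQPQQQPpQRrRQR
  rot[15] = Ppr$RQPQQQPpQRrRQRQ
  rot[16] = pr$RQPQQQPpQRrRQRQP
  rot[17] = r$RQPQQQPpQRrRQRQPp
  rot[18] = $RQPQQQPpQRrRQRQPpr
Sorted (with $ < everything):
  sorted[0] = $RQPQQQPpQRrRQRQPpr
  sorted[1] = PQQQPpQRrRQRQPpr$RQ
  sorted[2] = PpQRrRQRQPpr$RQPQQQ
  sorted[3] = Ppr$RQPQQQPpQRrRQRQ
  sorted[4] = QPQQQPpQRrRQRQPpr$R
  sorted[5] = QPpQRrRQRQPpr$RQPQQ
  sorted[6] = QPpr$RQPQQQPpQRrRQR
  sorted[7] = QQPpQRrRQRQPpr$RQPQ
  sorted[8] = QQQPpQRrRQRQPpr$RQP
  sorted[9] = QRQPpr$RQPQQQPpQRrR
  sorted[10] = QRrRQRQPpr$RQPQQQPp
  sorted[11] = RQPQQQPpQRrRQRQPpr$
  sorted[12] = RQPpr$RQPQQQPpQRrRQ
  sorted[13] = RQRQPpr$RQPQQQPpQRr
  sorted[14] = RrRQRQPpr$RQPQQQPpQ
  sorted[15] = pQRrRQRQPpr$RQPQQQP
  sorted[16] = pr$RQPQQQPpQRrRQRQP
  sorted[17] = r$RQPQQQPpQRrRQRQPp
  sorted[18] = rRQRQPpr$RQPQQQPpQR
sorted[7] = QQPpQRrRQRQPpr$RQPQ

Answer: QQPpQRrRQRQPpr$RQPQ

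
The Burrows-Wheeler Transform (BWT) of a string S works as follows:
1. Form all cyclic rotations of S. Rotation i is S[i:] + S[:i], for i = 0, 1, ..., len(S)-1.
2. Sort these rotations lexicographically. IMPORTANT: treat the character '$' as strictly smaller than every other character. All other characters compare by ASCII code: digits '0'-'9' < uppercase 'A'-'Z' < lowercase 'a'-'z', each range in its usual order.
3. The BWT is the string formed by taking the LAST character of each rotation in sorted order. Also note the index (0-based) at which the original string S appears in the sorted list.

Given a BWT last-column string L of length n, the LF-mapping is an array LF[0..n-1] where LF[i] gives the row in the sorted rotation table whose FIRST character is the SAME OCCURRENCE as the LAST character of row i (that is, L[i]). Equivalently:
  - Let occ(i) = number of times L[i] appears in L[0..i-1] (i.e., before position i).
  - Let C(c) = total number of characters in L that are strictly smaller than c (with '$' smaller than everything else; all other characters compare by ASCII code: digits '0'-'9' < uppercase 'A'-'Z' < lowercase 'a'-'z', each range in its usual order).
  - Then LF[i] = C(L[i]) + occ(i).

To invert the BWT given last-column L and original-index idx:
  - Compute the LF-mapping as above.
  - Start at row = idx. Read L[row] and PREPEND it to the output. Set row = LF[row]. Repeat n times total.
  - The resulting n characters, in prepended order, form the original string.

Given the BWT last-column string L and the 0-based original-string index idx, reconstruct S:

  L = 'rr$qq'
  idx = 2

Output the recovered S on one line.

Answer: qrqr$

Derivation:
LF mapping: 3 4 0 1 2
Walk LF starting at row 2, prepending L[row]:
  step 1: row=2, L[2]='$', prepend. Next row=LF[2]=0
  step 2: row=0, L[0]='r', prepend. Next row=LF[0]=3
  step 3: row=3, L[3]='q', prepend. Next row=LF[3]=1
  step 4: row=1, L[1]='r', prepend. Next row=LF[1]=4
  step 5: row=4, L[4]='q', prepend. Next row=LF[4]=2
Reversed output: qrqr$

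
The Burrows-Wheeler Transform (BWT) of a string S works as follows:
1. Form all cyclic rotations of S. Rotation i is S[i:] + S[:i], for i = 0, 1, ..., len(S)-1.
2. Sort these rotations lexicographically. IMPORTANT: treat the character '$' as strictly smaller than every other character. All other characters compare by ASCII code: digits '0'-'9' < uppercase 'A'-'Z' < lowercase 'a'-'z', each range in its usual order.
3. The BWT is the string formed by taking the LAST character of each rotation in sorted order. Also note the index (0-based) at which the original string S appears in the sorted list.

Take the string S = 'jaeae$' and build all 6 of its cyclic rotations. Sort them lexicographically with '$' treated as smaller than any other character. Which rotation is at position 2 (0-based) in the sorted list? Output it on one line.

All 6 rotations (rotation i = S[i:]+S[:i]):
  rot[0] = jaeae$
  rot[1] = aeae$j
  rot[2] = eae$ja
  rot[3] = ae$jae
  rot[4] = e$jaea
  rot[5] = $jaeae
Sorted (with $ < everything):
  sorted[0] = $jaeae
  sorted[1] = ae$jae
  sorted[2] = aeae$j
  sorted[3] = e$jaea
  sorted[4] = eae$ja
  sorted[5] = jaeae$
sorted[2] = aeae$j

Answer: aeae$j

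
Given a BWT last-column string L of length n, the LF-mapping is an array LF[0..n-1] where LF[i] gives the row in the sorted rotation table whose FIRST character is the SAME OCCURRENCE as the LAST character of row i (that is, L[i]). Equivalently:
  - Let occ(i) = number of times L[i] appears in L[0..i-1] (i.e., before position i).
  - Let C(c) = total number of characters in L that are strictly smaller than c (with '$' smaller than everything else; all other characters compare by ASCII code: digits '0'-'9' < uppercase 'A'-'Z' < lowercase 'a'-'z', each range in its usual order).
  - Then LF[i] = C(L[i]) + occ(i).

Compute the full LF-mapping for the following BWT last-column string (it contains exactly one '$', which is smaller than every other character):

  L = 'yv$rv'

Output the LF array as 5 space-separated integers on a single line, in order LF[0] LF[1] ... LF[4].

Answer: 4 2 0 1 3

Derivation:
Char counts: '$':1, 'r':1, 'v':2, 'y':1
C (first-col start): C('$')=0, C('r')=1, C('v')=2, C('y')=4
L[0]='y': occ=0, LF[0]=C('y')+0=4+0=4
L[1]='v': occ=0, LF[1]=C('v')+0=2+0=2
L[2]='$': occ=0, LF[2]=C('$')+0=0+0=0
L[3]='r': occ=0, LF[3]=C('r')+0=1+0=1
L[4]='v': occ=1, LF[4]=C('v')+1=2+1=3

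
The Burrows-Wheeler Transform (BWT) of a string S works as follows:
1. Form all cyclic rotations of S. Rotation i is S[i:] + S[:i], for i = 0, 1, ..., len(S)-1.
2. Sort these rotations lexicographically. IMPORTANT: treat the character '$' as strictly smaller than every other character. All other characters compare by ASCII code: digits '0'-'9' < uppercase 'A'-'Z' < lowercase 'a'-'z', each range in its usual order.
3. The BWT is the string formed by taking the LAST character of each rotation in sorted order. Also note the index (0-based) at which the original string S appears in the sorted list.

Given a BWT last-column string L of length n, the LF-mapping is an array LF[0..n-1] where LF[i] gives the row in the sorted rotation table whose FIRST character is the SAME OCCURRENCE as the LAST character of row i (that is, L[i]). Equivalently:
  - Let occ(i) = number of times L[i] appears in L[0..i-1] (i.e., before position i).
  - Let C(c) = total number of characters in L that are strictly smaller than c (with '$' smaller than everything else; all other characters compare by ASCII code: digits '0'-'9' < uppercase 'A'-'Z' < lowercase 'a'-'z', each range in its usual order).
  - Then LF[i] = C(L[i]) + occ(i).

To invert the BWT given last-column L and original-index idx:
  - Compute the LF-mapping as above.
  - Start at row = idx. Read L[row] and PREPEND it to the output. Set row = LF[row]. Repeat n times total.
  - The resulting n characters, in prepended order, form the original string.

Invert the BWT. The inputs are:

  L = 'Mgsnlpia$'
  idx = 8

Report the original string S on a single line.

Answer: saplingM$

Derivation:
LF mapping: 1 3 8 6 5 7 4 2 0
Walk LF starting at row 8, prepending L[row]:
  step 1: row=8, L[8]='$', prepend. Next row=LF[8]=0
  step 2: row=0, L[0]='M', prepend. Next row=LF[0]=1
  step 3: row=1, L[1]='g', prepend. Next row=LF[1]=3
  step 4: row=3, L[3]='n', prepend. Next row=LF[3]=6
  step 5: row=6, L[6]='i', prepend. Next row=LF[6]=4
  step 6: row=4, L[4]='l', prepend. Next row=LF[4]=5
  step 7: row=5, L[5]='p', prepend. Next row=LF[5]=7
  step 8: row=7, L[7]='a', prepend. Next row=LF[7]=2
  step 9: row=2, L[2]='s', prepend. Next row=LF[2]=8
Reversed output: saplingM$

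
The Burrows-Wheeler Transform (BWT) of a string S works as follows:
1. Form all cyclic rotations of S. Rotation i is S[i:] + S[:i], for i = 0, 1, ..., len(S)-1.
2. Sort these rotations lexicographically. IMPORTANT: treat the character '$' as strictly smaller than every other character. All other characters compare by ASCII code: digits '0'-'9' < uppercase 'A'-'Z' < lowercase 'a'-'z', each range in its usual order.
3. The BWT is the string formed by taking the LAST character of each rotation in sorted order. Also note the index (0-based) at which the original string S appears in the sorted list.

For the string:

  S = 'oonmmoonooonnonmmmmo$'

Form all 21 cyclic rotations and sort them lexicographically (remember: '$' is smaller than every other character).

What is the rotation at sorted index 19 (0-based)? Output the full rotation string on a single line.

Answer: oonooonnonmmmmo$oonmm

Derivation:
All 21 rotations (rotation i = S[i:]+S[:i]):
  rot[0] = oonmmoonooonnonmmmmo$
  rot[1] = onmmoonooonnonmmmmo$o
  rot[2] = nmmoonooonnonmmmmo$oo
  rot[3] = mmoonooonnonmmmmo$oon
  rot[4] = moonooonnonmmmmo$oonm
  rot[5] = oonooonnonmmmmo$oonmm
  rot[6] = onooonnonmmmmo$oonmmo
  rot[7] = nooonnonmmmmo$oonmmoo
  rot[8] = ooonnonmmmmo$oonmmoon
  rot[9] = oonnonmmmmo$oonmmoono
  rot[10] = onnonmmmmo$oonmmoonoo
  rot[11] = nnonmmmmo$oonmmoonooo
  rot[12] = nonmmmmo$oonmmoonooon
  rot[13] = onmmmmo$oonmmoonooonn
  rot[14] = nmmmmo$oonmmoonooonno
  rot[15] = mmmmo$oonmmoonooonnon
  rot[16] = mmmo$oonmmoonooonnonm
  rot[17] = mmo$oonmmoonooonnonmm
  rot[18] = mo$oonmmoonooonnonmmm
  rot[19] = o$oonmmoonooonnonmmmm
  rot[20] = $oonmmoonooonnonmmmmo
Sorted (with $ < everything):
  sorted[0] = $oonmmoonooonnonmmmmo
  sorted[1] = mmmmo$oonmmoonooonnon
  sorted[2] = mmmo$oonmmoonooonnonm
  sorted[3] = mmo$oonmmoonooonnonmm
  sorted[4] = mmoonooonnonmmmmo$oon
  sorted[5] = mo$oonmmoonooonnonmmm
  sorted[6] = moonooonnonmmmmo$oonm
  sorted[7] = nmmmmo$oonmmoonooonno
  sorted[8] = nmmoonooonnonmmmmo$oo
  sorted[9] = nnonmmmmo$oonmmoonooo
  sorted[10] = nonmmmmo$oonmmoonooon
  sorted[11] = nooonnonmmmmo$oonmmoo
  sorted[12] = o$oonmmoonooonnonmmmm
  sorted[13] = onmmmmo$oonmmoonooonn
  sorted[14] = onmmoonooonnonmmmmo$o
  sorted[15] = onnonmmmmo$oonmmoonoo
  sorted[16] = onooonnonmmmmo$oonmmo
  sorted[17] = oonmmoonooonnonmmmmo$
  sorted[18] = oonnonmmmmo$oonmmoono
  sorted[19] = oonooonnonmmmmo$oonmm
  sorted[20] = ooonnonmmmmo$oonmmoon
sorted[19] = oonooonnonmmmmo$oonmm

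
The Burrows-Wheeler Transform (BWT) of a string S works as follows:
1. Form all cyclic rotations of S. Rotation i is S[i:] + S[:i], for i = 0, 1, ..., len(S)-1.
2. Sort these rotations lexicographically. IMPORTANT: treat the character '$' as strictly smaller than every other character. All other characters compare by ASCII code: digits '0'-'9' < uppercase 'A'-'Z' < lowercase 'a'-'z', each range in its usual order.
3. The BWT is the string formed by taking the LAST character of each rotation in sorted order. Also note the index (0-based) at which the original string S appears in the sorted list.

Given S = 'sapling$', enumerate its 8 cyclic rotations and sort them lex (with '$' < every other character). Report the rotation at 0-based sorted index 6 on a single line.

All 8 rotations (rotation i = S[i:]+S[:i]):
  rot[0] = sapling$
  rot[1] = apling$s
  rot[2] = pling$sa
  rot[3] = ling$sap
  rot[4] = ing$sapl
  rot[5] = ng$sapli
  rot[6] = g$saplin
  rot[7] = $sapling
Sorted (with $ < everything):
  sorted[0] = $sapling
  sorted[1] = apling$s
  sorted[2] = g$saplin
  sorted[3] = ing$sapl
  sorted[4] = ling$sap
  sorted[5] = ng$sapli
  sorted[6] = pling$sa
  sorted[7] = sapling$
sorted[6] = pling$sa

Answer: pling$sa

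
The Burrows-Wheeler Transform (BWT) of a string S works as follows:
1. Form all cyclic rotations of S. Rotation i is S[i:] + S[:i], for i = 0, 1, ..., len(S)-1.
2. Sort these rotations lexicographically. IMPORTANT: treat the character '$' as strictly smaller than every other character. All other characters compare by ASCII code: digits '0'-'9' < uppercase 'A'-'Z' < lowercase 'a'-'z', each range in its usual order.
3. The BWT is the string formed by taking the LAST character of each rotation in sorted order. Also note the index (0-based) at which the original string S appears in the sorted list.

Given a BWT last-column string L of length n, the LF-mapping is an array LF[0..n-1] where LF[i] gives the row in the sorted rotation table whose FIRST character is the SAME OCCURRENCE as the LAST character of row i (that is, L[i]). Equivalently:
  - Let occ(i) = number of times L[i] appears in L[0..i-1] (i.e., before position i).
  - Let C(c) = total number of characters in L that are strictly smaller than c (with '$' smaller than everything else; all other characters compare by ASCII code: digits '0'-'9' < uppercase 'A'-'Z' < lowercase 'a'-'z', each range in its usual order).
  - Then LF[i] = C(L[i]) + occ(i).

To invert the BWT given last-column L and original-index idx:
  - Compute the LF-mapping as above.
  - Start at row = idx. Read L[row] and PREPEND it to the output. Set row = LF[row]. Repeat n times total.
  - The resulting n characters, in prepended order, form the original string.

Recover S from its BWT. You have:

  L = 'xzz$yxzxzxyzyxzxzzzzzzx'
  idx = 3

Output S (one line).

Answer: xxzzzzzzzzyxyyzxxzxzzx$

Derivation:
LF mapping: 1 11 12 0 8 2 13 3 14 4 9 15 10 5 16 6 17 18 19 20 21 22 7
Walk LF starting at row 3, prepending L[row]:
  step 1: row=3, L[3]='$', prepend. Next row=LF[3]=0
  step 2: row=0, L[0]='x', prepend. Next row=LF[0]=1
  step 3: row=1, L[1]='z', prepend. Next row=LF[1]=11
  step 4: row=11, L[11]='z', prepend. Next row=LF[11]=15
  step 5: row=15, L[15]='x', prepend. Next row=LF[15]=6
  step 6: row=6, L[6]='z', prepend. Next row=LF[6]=13
  step 7: row=13, L[13]='x', prepend. Next row=LF[13]=5
  step 8: row=5, L[5]='x', prepend. Next row=LF[5]=2
  step 9: row=2, L[2]='z', prepend. Next row=LF[2]=12
  step 10: row=12, L[12]='y', prepend. Next row=LF[12]=10
  step 11: row=10, L[10]='y', prepend. Next row=LF[10]=9
  step 12: row=9, L[9]='x', prepend. Next row=LF[9]=4
  step 13: row=4, L[4]='y', prepend. Next row=LF[4]=8
  step 14: row=8, L[8]='z', prepend. Next row=LF[8]=14
  step 15: row=14, L[14]='z', prepend. Next row=LF[14]=16
  step 16: row=16, L[16]='z', prepend. Next row=LF[16]=17
  step 17: row=17, L[17]='z', prepend. Next row=LF[17]=18
  step 18: row=18, L[18]='z', prepend. Next row=LF[18]=19
  step 19: row=19, L[19]='z', prepend. Next row=LF[19]=20
  step 20: row=20, L[20]='z', prepend. Next row=LF[20]=21
  step 21: row=21, L[21]='z', prepend. Next row=LF[21]=22
  step 22: row=22, L[22]='x', prepend. Next row=LF[22]=7
  step 23: row=7, L[7]='x', prepend. Next row=LF[7]=3
Reversed output: xxzzzzzzzzyxyyzxxzxzzx$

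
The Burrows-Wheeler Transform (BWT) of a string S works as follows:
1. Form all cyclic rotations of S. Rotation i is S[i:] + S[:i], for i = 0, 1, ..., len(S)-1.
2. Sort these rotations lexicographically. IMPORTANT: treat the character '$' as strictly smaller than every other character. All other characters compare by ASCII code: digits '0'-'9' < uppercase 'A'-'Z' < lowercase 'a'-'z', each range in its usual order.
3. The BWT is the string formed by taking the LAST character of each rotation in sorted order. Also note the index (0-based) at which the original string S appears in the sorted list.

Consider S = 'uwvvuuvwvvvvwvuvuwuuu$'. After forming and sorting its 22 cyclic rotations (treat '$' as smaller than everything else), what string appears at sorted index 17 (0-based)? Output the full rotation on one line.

Answer: vwvvvvwvuvuwuuu$uwvvuu

Derivation:
All 22 rotations (rotation i = S[i:]+S[:i]):
  rot[0] = uwvvuuvwvvvvwvuvuwuuu$
  rot[1] = wvvuuvwvvvvwvuvuwuuu$u
  rot[2] = vvuuvwvvvvwvuvuwuuu$uw
  rot[3] = vuuvwvvvvwvuvuwuuu$uwv
  rot[4] = uuvwvvvvwvuvuwuuu$uwvv
  rot[5] = uvwvvvvwvuvuwuuu$uwvvu
  rot[6] = vwvvvvwvuvuwuuu$uwvvuu
  rot[7] = wvvvvwvuvuwuuu$uwvvuuv
  rot[8] = vvvvwvuvuwuuu$uwvvuuvw
  rot[9] = vvvwvuvuwuuu$uwvvuuvwv
  rot[10] = vvwvuvuwuuu$uwvvuuvwvv
  rot[11] = vwvuvuwuuu$uwvvuuvwvvv
  rot[12] = wvuvuwuuu$uwvvuuvwvvvv
  rot[13] = vuvuwuuu$uwvvuuvwvvvvw
  rot[14] = uvuwuuu$uwvvuuvwvvvvwv
  rot[15] = vuwuuu$uwvvuuvwvvvvwvu
  rot[16] = uwuuu$uwvvuuvwvvvvwvuv
  rot[17] = wuuu$uwvvuuvwvvvvwvuvu
  rot[18] = uuu$uwvvuuvwvvvvwvuvuw
  rot[19] = uu$uwvvuuvwvvvvwvuvuwu
  rot[20] = u$uwvvuuvwvvvvwvuvuwuu
  rot[21] = $uwvvuuvwvvvvwvuvuwuuu
Sorted (with $ < everything):
  sorted[0] = $uwvvuuvwvvvvwvuvuwuuu
  sorted[1] = u$uwvvuuvwvvvvwvuvuwuu
  sorted[2] = uu$uwvvuuvwvvvvwvuvuwu
  sorted[3] = uuu$uwvvuuvwvvvvwvuvuw
  sorted[4] = uuvwvvvvwvuvuwuuu$uwvv
  sorted[5] = uvuwuuu$uwvvuuvwvvvvwv
  sorted[6] = uvwvvvvwvuvuwuuu$uwvvu
  sorted[7] = uwuuu$uwvvuuvwvvvvwvuv
  sorted[8] = uwvvuuvwvvvvwvuvuwuuu$
  sorted[9] = vuuvwvvvvwvuvuwuuu$uwv
  sorted[10] = vuvuwuuu$uwvvuuvwvvvvw
  sorted[11] = vuwuuu$uwvvuuvwvvvvwvu
  sorted[12] = vvuuvwvvvvwvuvuwuuu$uw
  sorted[13] = vvvvwvuvuwuuu$uwvvuuvw
  sorted[14] = vvvwvuvuwuuu$uwvvuuvwv
  sorted[15] = vvwvuvuwuuu$uwvvuuvwvv
  sorted[16] = vwvuvuwuuu$uwvvuuvwvvv
  sorted[17] = vwvvvvwvuvuwuuu$uwvvuu
  sorted[18] = wuuu$uwvvuuvwvvvvwvuvu
  sorted[19] = wvuvuwuuu$uwvvuuvwvvvv
  sorted[20] = wvvuuvwvvvvwvuvuwuuu$u
  sorted[21] = wvvvvwvuvuwuuu$uwvvuuv
sorted[17] = vwvvvvwvuvuwuuu$uwvvuu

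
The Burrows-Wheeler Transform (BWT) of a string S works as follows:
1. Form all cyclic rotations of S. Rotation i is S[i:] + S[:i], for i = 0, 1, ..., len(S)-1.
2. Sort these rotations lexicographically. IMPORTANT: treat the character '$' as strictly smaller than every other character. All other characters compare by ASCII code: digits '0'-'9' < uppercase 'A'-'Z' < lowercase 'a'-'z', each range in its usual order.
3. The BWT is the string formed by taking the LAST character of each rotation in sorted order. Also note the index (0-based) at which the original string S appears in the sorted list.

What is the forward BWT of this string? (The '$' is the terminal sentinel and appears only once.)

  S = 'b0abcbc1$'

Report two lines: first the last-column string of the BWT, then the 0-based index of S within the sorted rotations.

Answer: 1bc0$cabb
4

Derivation:
All 9 rotations (rotation i = S[i:]+S[:i]):
  rot[0] = b0abcbc1$
  rot[1] = 0abcbc1$b
  rot[2] = abcbc1$b0
  rot[3] = bcbc1$b0a
  rot[4] = cbc1$b0ab
  rot[5] = bc1$b0abc
  rot[6] = c1$b0abcb
  rot[7] = 1$b0abcbc
  rot[8] = $b0abcbc1
Sorted (with $ < everything):
  sorted[0] = $b0abcbc1  (last char: '1')
  sorted[1] = 0abcbc1$b  (last char: 'b')
  sorted[2] = 1$b0abcbc  (last char: 'c')
  sorted[3] = abcbc1$b0  (last char: '0')
  sorted[4] = b0abcbc1$  (last char: '$')
  sorted[5] = bc1$b0abc  (last char: 'c')
  sorted[6] = bcbc1$b0a  (last char: 'a')
  sorted[7] = c1$b0abcb  (last char: 'b')
  sorted[8] = cbc1$b0ab  (last char: 'b')
Last column: 1bc0$cabb
Original string S is at sorted index 4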